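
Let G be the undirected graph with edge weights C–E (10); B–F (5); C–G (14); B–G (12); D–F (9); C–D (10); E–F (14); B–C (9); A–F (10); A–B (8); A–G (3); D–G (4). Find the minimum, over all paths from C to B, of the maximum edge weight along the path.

9

Some routes from C to B:
C -> D -> G -> A -> F -> B: max(10, 4, 3, 10, 5) = 10
C -> D -> G -> B: max(10, 4, 12) = 12
C -> D -> F -> B: max(10, 9, 5) = 10
C -> D -> F -> A -> B: max(10, 9, 10, 8) = 10
C -> B: max(9) = 9
C -> D -> G -> A -> B: max(10, 4, 3, 8) = 10
Best route has worst link 9.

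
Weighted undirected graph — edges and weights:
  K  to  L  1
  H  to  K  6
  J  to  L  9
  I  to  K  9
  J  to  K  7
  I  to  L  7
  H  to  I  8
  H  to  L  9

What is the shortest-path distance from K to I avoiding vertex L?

Candidate routes:
K -> I: 9
K -> H -> I: 6 + 8 = 14
Best route has total 9.

9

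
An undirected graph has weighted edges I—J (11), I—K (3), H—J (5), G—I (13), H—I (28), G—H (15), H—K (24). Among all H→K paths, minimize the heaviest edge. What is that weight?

11

Candidate routes:
H-J-I-K: max(5, 11, 3) = 11
H-G-I-K: max(15, 13, 3) = 15
H-I-K: max(28, 3) = 28
H-K: max(24) = 24
Smallest bottleneck: 11.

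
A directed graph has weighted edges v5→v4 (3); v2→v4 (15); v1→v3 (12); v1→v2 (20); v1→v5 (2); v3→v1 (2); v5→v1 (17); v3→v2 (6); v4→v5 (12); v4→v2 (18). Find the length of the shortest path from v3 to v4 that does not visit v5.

Paths from v3 to v4 avoiding v5:
v3 -> v2 -> v4: 6 + 15 = 21
v3 -> v1 -> v2 -> v4: 2 + 20 + 15 = 37
Best route has total 21.

21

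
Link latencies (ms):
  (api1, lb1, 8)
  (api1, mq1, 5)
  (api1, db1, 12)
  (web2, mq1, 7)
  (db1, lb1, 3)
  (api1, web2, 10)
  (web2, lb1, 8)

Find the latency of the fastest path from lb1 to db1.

Routes from lb1 to db1:
lb1 - web2 - api1 - db1: 8 + 10 + 12 = 30
lb1 - web2 - mq1 - api1 - db1: 8 + 7 + 5 + 12 = 32
lb1 - api1 - db1: 8 + 12 = 20
lb1 - db1: 3
The minimum is 3 ms.

3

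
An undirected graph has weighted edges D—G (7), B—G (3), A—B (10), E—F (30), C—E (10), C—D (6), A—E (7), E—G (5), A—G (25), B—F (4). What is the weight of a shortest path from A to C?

A few of the A→C routes:
A→G→D→C: 25 + 7 + 6 = 38
A→B→G→D→C: 10 + 3 + 7 + 6 = 26
A→E→G→D→C: 7 + 5 + 7 + 6 = 25
A→E→C: 7 + 10 = 17
A→B→G→E→C: 10 + 3 + 5 + 10 = 28
The minimum is 17.

17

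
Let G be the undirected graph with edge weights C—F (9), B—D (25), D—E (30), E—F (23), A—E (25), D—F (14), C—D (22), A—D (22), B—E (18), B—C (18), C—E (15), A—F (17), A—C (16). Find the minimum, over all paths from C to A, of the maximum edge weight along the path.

A few of the C→A routes:
C → F → A: max(9, 17) = 17
C → A: max(16) = 16
C → F → D → A: max(9, 14, 22) = 22
The minimum achievable maximum is 16.

16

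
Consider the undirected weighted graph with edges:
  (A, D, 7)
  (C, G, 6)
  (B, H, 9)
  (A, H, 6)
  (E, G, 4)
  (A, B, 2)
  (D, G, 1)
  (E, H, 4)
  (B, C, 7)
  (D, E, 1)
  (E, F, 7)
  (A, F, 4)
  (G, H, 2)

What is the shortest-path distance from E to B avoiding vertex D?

12

Some routes from E to B avoiding D:
E→H→B: 4 + 9 = 13
E→H→A→B: 4 + 6 + 2 = 12
E→G→H→B: 4 + 2 + 9 = 15
E→F→A→B: 7 + 4 + 2 = 13
E→G→H→A→B: 4 + 2 + 6 + 2 = 14
The minimum is 12.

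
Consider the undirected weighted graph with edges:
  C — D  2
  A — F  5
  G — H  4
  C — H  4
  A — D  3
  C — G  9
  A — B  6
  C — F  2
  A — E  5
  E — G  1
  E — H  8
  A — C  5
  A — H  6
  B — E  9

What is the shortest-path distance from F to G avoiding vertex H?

11

Comparing a few candidate routes:
F - A - E - G: 5 + 5 + 1 = 11
F - C - D - A - E - G: 2 + 2 + 3 + 5 + 1 = 13
F - C - G: 2 + 9 = 11
Shortest: 11.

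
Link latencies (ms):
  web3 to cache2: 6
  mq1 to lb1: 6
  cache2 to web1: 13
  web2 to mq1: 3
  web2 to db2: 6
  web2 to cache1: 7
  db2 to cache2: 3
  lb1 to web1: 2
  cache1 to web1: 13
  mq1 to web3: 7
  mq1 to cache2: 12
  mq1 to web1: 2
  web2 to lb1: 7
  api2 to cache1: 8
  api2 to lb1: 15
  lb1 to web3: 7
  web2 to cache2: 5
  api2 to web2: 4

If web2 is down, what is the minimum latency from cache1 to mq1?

15

Checking several routes:
cache1 → api2 → lb1 → mq1: 8 + 15 + 6 = 29
cache1 → web1 → mq1: 13 + 2 = 15
cache1 → api2 → lb1 → web1 → mq1: 8 + 15 + 2 + 2 = 27
cache1 → web1 → lb1 → mq1: 13 + 2 + 6 = 21
cache1 → web1 → lb1 → web3 → mq1: 13 + 2 + 7 + 7 = 29
Shortest: 15 ms.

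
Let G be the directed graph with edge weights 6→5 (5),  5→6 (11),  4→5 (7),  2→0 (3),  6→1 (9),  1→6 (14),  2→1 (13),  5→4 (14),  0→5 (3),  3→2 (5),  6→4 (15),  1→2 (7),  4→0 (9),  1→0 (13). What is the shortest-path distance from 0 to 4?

17

Candidate routes:
0 → 5 → 4: 3 + 14 = 17
0 → 5 → 6 → 4: 3 + 11 + 15 = 29
Best route has total 17.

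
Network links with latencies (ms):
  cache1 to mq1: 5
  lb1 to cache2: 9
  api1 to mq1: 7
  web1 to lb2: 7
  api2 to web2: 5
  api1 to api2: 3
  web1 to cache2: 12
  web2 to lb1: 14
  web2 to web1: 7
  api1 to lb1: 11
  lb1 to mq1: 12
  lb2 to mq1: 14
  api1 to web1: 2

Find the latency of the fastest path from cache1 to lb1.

Some routes from cache1 to lb1:
cache1 - mq1 - api1 - api2 - web2 - lb1: 5 + 7 + 3 + 5 + 14 = 34
cache1 - mq1 - lb1: 5 + 12 = 17
cache1 - mq1 - api1 - web1 - web2 - lb1: 5 + 7 + 2 + 7 + 14 = 35
cache1 - mq1 - lb2 - web1 - api1 - lb1: 5 + 14 + 7 + 2 + 11 = 39
cache1 - mq1 - api1 - web1 - cache2 - lb1: 5 + 7 + 2 + 12 + 9 = 35
cache1 - mq1 - api1 - lb1: 5 + 7 + 11 = 23
Shortest: 17 ms.

17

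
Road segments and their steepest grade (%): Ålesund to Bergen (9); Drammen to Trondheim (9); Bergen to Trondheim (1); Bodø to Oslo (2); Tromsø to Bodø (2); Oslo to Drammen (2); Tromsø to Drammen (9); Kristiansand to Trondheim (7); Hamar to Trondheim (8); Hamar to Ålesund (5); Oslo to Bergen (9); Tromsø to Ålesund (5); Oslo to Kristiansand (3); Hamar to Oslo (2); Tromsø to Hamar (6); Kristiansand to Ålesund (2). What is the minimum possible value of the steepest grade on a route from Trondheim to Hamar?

7

Some routes from Trondheim to Hamar:
Trondheim-Kristiansand-Ålesund-Tromsø-Bodø-Oslo-Hamar: max(7, 2, 5, 2, 2, 2) = 7
Trondheim-Kristiansand-Ålesund-Hamar: max(7, 2, 5) = 7
Trondheim-Kristiansand-Ålesund-Tromsø-Hamar: max(7, 2, 5, 6) = 7
Best route has worst link 7%.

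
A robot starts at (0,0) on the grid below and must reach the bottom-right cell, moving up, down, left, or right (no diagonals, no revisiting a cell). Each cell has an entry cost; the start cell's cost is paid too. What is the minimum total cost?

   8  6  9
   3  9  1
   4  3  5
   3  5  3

Cheapest: [0,0] [1,0] [2,0] [2,1] [2,2] [3,2]
  8 + 3 + 4 + 3 + 5 + 3 = 26

26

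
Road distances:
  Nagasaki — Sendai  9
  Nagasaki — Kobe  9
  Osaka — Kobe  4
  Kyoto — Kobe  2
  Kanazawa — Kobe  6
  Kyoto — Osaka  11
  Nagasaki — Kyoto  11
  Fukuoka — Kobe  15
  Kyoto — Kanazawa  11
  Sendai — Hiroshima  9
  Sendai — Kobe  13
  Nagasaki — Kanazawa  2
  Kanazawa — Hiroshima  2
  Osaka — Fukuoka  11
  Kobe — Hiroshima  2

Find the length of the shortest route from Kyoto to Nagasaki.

8

Comparing a few candidate routes:
Kyoto-Kobe-Nagasaki: 2 + 9 = 11
Kyoto-Kobe-Hiroshima-Kanazawa-Nagasaki: 2 + 2 + 2 + 2 = 8
Kyoto-Nagasaki: 11
Kyoto-Kanazawa-Nagasaki: 11 + 2 = 13
Kyoto-Kobe-Kanazawa-Nagasaki: 2 + 6 + 2 = 10
The minimum is 8.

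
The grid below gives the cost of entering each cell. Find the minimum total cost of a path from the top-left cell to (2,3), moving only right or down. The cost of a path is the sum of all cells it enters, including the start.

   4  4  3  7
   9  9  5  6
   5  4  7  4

26

Cheapest: [0,0] [0,1] [0,2] [1,2] [1,3] [2,3]
  4 + 4 + 3 + 5 + 6 + 4 = 26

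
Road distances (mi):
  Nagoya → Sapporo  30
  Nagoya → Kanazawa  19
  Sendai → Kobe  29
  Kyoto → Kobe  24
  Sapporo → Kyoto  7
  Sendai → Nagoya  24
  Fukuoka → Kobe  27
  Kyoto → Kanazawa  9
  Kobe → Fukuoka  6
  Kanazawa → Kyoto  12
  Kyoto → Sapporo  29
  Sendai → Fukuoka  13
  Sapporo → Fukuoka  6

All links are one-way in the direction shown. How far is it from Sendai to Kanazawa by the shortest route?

Routes from Sendai to Kanazawa:
Sendai - Nagoya - Kanazawa: 24 + 19 = 43
Sendai - Nagoya - Sapporo - Kyoto - Kanazawa: 24 + 30 + 7 + 9 = 70
Shortest: 43 mi.

43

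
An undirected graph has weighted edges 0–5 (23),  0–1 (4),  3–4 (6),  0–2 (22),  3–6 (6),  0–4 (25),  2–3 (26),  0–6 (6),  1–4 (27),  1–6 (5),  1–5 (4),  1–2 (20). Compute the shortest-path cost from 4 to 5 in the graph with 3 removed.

A few of the 4→5 routes:
4 -> 0 -> 6 -> 1 -> 5: 25 + 6 + 5 + 4 = 40
4 -> 1 -> 0 -> 5: 27 + 4 + 23 = 54
4 -> 0 -> 1 -> 5: 25 + 4 + 4 = 33
4 -> 1 -> 5: 27 + 4 = 31
4 -> 1 -> 6 -> 0 -> 5: 27 + 5 + 6 + 23 = 61
4 -> 0 -> 5: 25 + 23 = 48
Best route has total 31.

31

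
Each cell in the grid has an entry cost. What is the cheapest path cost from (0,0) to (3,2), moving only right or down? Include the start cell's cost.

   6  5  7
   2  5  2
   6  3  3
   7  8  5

23

One optimal route is (0,0) → (1,0) → (1,1) → (1,2) → (2,2) → (3,2).
Its cost is 6 + 2 + 5 + 2 + 3 + 5 = 23.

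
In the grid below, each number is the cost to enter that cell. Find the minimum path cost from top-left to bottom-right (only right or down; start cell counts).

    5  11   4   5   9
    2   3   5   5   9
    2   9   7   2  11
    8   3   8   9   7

38

Best path: [0,0] [1,0] [1,1] [1,2] [1,3] [2,3] [3,3] [3,4]
Cost: 5 + 2 + 3 + 5 + 5 + 2 + 9 + 7 = 38
For comparison, the top-then-right route costs 61.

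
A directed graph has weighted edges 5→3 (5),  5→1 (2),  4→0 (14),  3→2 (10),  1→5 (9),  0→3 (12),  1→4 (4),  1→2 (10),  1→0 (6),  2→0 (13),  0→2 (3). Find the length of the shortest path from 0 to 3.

Routes from 0 to 3:
0→3: 12
Shortest: 12.

12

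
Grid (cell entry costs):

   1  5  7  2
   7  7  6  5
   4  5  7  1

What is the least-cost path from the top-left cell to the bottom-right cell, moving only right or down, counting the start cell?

21

One optimal route is r0c0 r0c1 r0c2 r0c3 r1c3 r2c3.
Its cost is 1 + 5 + 7 + 2 + 5 + 1 = 21.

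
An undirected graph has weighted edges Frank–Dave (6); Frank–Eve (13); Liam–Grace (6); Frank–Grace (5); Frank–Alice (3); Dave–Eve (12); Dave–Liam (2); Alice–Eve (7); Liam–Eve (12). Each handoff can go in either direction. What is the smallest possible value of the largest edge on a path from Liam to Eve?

Checking several routes:
Liam → Grace → Frank → Dave → Eve: max(6, 5, 6, 12) = 12
Liam → Eve: max(12) = 12
Liam → Grace → Frank → Alice → Eve: max(6, 5, 3, 7) = 7
Liam → Dave → Eve: max(2, 12) = 12
Liam → Dave → Frank → Alice → Eve: max(2, 6, 3, 7) = 7
The minimum achievable maximum is 7.

7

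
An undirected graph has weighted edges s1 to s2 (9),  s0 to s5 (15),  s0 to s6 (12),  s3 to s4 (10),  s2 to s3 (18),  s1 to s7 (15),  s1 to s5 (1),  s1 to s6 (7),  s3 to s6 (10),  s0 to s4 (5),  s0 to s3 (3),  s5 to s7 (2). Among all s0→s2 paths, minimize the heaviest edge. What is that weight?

10

Comparing a few candidate routes:
s0 - s5 - s7 - s1 - s2: max(15, 2, 15, 9) = 15
s0 - s6 - s1 - s2: max(12, 7, 9) = 12
s0 - s3 - s6 - s1 - s2: max(3, 10, 7, 9) = 10
s0 - s4 - s3 - s6 - s1 - s2: max(5, 10, 10, 7, 9) = 10
The minimum achievable maximum is 10.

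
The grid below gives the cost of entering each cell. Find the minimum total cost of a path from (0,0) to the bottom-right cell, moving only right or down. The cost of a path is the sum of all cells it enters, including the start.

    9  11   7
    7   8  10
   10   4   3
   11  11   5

One optimal route is r0c0→r1c0→r1c1→r2c1→r2c2→r3c2.
Its cost is 9 + 7 + 8 + 4 + 3 + 5 = 36.

36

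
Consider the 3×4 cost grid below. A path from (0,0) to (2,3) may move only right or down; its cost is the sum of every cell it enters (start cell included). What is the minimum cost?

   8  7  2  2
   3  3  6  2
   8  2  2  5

One optimal route is (0,0) -> (1,0) -> (1,1) -> (2,1) -> (2,2) -> (2,3).
Its cost is 8 + 3 + 3 + 2 + 2 + 5 = 23.
(Top row then right column would cost 26.)

23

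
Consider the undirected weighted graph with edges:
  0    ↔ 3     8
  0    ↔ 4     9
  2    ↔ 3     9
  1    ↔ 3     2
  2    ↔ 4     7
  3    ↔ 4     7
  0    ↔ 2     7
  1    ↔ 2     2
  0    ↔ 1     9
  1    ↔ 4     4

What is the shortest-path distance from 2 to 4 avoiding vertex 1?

Comparing a few candidate routes:
2-0-4: 7 + 9 = 16
2-4: 7
2-3-4: 9 + 7 = 16
Shortest: 7.

7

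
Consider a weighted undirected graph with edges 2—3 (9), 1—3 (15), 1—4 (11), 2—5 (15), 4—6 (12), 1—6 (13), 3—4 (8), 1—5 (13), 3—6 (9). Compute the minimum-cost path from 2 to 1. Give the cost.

Some routes from 2 to 1:
2-3-6-4-1: 9 + 9 + 12 + 11 = 41
2-3-4-1: 9 + 8 + 11 = 28
2-3-1: 9 + 15 = 24
2-5-1: 15 + 13 = 28
2-3-6-1: 9 + 9 + 13 = 31
The minimum is 24.

24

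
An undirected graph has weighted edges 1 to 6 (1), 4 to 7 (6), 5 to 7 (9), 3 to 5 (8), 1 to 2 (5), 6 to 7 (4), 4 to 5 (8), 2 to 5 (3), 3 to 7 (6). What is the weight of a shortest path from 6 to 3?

10

Candidate routes:
6→7→5→3: 4 + 9 + 8 = 21
6→7→4→5→3: 4 + 6 + 8 + 8 = 26
6→1→2→5→3: 1 + 5 + 3 + 8 = 17
6→7→3: 4 + 6 = 10
6→1→2→5→7→3: 1 + 5 + 3 + 9 + 6 = 24
6→1→2→5→4→7→3: 1 + 5 + 3 + 8 + 6 + 6 = 29
The minimum is 10.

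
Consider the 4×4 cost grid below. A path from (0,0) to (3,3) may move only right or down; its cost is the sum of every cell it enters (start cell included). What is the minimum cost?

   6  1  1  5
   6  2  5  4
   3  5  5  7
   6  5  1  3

22

Cheapest: (0,0)→(0,1)→(0,2)→(1,2)→(2,2)→(3,2)→(3,3)
  6 + 1 + 1 + 5 + 5 + 1 + 3 = 22
For comparison, the top-then-right route costs 27.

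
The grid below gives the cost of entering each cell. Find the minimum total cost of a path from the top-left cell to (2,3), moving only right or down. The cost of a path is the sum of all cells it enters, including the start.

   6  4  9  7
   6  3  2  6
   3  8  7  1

22

Cheapest: (0,0) -> (0,1) -> (1,1) -> (1,2) -> (1,3) -> (2,3)
  6 + 4 + 3 + 2 + 6 + 1 = 22
For comparison, the top-then-right route costs 33.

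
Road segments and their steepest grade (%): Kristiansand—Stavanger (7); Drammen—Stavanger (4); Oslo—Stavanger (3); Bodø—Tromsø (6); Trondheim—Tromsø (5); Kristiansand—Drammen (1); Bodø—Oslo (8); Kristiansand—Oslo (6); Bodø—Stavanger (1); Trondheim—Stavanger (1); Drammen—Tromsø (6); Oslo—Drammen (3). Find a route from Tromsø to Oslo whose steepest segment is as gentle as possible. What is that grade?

5

Comparing a few candidate routes:
Tromsø-Trondheim-Stavanger-Drammen-Oslo: max(5, 1, 4, 3) = 5
Tromsø-Trondheim-Stavanger-Oslo: max(5, 1, 3) = 5
Tromsø-Drammen-Oslo: max(6, 3) = 6
Tromsø-Drammen-Kristiansand-Oslo: max(6, 1, 6) = 6
The minimum achievable maximum is 5%.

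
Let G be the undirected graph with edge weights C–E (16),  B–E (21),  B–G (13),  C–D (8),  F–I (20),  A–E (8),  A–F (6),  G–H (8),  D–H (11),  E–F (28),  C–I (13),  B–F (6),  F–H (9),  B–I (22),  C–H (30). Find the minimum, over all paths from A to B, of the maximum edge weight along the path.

6

Some routes from A to B:
A → F → B: max(6, 6) = 6
A → E → C → D → H → F → B: max(8, 16, 8, 11, 9, 6) = 16
A → E → C → I → F → H → G → B: max(8, 16, 13, 20, 9, 8, 13) = 20
A → F → H → G → B: max(6, 9, 8, 13) = 13
A → E → C → D → H → G → B: max(8, 16, 8, 11, 8, 13) = 16
A → E → C → I → F → B: max(8, 16, 13, 20, 6) = 20
Best route has worst link 6.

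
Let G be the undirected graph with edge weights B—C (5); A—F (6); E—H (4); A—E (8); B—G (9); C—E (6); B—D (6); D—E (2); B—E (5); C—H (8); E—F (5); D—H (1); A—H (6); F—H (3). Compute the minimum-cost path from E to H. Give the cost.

Checking several routes:
E -> D -> H: 2 + 1 = 3
E -> B -> D -> H: 5 + 6 + 1 = 12
E -> F -> H: 5 + 3 = 8
E -> A -> H: 8 + 6 = 14
E -> H: 4
E -> C -> H: 6 + 8 = 14
The minimum is 3.

3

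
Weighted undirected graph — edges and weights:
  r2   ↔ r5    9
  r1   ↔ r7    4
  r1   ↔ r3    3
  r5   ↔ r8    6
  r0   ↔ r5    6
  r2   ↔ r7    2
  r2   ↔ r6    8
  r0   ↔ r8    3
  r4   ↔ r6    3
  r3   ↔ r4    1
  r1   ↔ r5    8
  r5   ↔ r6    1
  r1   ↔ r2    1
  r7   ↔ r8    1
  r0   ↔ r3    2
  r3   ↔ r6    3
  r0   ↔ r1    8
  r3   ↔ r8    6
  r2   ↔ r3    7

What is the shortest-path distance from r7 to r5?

A few of the r7→r5 routes:
r7 → r8 → r5: 1 + 6 = 7
r7 → r2 → r1 → r3 → r6 → r5: 2 + 1 + 3 + 3 + 1 = 10
r7 → r8 → r0 → r3 → r6 → r5: 1 + 3 + 2 + 3 + 1 = 10
r7 → r8 → r0 → r5: 1 + 3 + 6 = 10
Shortest: 7.

7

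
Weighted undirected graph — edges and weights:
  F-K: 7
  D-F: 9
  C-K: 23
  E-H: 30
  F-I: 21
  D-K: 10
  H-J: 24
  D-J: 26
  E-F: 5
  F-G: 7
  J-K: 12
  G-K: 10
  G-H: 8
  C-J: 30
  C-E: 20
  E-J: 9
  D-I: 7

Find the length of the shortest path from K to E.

12

Some routes from K to E:
K→J→E: 12 + 9 = 21
K→G→F→E: 10 + 7 + 5 = 22
K→F→E: 7 + 5 = 12
Best route has total 12.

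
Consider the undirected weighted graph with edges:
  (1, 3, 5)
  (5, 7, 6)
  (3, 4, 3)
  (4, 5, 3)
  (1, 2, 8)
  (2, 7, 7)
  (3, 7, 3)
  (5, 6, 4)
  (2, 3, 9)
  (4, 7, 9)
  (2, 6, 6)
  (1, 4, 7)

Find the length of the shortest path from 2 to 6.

6

Some routes from 2 to 6:
2→6: 6
2→3→4→5→6: 9 + 3 + 3 + 4 = 19
2→7→5→6: 7 + 6 + 4 = 17
2→3→7→5→6: 9 + 3 + 6 + 4 = 22
2→1→4→5→6: 8 + 7 + 3 + 4 = 22
2→7→3→4→5→6: 7 + 3 + 3 + 3 + 4 = 20
Shortest: 6.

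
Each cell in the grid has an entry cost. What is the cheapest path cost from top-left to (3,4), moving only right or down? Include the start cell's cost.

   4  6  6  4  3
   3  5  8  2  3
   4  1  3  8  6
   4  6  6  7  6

Cheapest: r0c0 r1c0 r2c0 r2c1 r2c2 r3c2 r3c3 r3c4
  4 + 3 + 4 + 1 + 3 + 6 + 7 + 6 = 34
(Top row then right column would cost 38.)

34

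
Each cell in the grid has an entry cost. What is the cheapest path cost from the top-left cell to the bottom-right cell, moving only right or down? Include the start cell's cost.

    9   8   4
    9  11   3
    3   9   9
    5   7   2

35

Path (0,0) (0,1) (0,2) (1,2) (2,2) (3,2): 9 + 8 + 4 + 3 + 9 + 2 = 35.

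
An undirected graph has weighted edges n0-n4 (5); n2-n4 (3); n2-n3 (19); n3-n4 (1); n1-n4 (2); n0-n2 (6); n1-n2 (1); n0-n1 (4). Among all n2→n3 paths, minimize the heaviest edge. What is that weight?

Checking several routes:
n2→n4→n3: max(3, 1) = 3
n2→n1→n4→n3: max(1, 2, 1) = 2
n2→n1→n0→n4→n3: max(1, 4, 5, 1) = 5
n2→n0→n1→n4→n3: max(6, 4, 2, 1) = 6
n2→n0→n4→n3: max(6, 5, 1) = 6
Best route has worst link 2.

2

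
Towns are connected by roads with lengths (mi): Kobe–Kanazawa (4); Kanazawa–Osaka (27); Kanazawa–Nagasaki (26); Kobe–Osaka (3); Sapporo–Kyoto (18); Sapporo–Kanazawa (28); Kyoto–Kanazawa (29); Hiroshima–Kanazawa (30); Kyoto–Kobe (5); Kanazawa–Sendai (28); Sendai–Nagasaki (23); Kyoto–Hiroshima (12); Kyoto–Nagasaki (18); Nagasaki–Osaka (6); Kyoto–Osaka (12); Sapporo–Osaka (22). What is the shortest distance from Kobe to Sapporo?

Checking several routes:
Kobe → Kyoto → Sapporo: 5 + 18 = 23
Kobe → Kanazawa → Sapporo: 4 + 28 = 32
Kobe → Osaka → Sapporo: 3 + 22 = 25
Shortest: 23 mi.

23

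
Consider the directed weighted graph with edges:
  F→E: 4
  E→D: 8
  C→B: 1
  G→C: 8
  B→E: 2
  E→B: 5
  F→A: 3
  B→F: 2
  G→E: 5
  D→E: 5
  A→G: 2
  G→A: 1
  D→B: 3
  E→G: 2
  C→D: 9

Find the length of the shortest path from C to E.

Comparing a few candidate routes:
C-B-E: 1 + 2 = 3
C-B-F-E: 1 + 2 + 4 = 7
C-B-F-A-G-E: 1 + 2 + 3 + 2 + 5 = 13
Best route has total 3.

3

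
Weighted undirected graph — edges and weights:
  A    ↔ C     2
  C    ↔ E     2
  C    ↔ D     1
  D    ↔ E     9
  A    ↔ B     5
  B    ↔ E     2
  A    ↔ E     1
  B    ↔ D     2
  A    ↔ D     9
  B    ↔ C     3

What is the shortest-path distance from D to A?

3

Some routes from D to A:
D-B-E-A: 2 + 2 + 1 = 5
D-C-E-A: 1 + 2 + 1 = 4
D-B-A: 2 + 5 = 7
D-C-A: 1 + 2 = 3
Best route has total 3.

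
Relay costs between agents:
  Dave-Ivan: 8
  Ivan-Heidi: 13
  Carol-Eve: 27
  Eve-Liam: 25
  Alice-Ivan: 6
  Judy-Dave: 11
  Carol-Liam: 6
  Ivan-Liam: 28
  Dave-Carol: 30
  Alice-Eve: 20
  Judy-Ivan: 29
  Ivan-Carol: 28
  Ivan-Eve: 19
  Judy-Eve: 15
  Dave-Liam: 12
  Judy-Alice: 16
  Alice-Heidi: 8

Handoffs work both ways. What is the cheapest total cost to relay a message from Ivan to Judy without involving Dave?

22

A few of the Ivan→Judy routes:
Ivan-Judy: 29
Ivan-Eve-Judy: 19 + 15 = 34
Ivan-Alice-Judy: 6 + 16 = 22
Shortest: 22.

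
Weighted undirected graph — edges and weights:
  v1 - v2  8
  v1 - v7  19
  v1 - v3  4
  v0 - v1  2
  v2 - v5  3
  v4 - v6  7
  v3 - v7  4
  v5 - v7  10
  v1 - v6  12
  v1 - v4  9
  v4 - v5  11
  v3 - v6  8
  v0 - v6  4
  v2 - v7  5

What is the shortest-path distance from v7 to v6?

A few of the v7→v6 routes:
v7 -> v2 -> v1 -> v0 -> v6: 5 + 8 + 2 + 4 = 19
v7 -> v3 -> v1 -> v0 -> v6: 4 + 4 + 2 + 4 = 14
v7 -> v3 -> v1 -> v6: 4 + 4 + 12 = 20
v7 -> v3 -> v1 -> v4 -> v6: 4 + 4 + 9 + 7 = 24
v7 -> v3 -> v6: 4 + 8 = 12
Best route has total 12.

12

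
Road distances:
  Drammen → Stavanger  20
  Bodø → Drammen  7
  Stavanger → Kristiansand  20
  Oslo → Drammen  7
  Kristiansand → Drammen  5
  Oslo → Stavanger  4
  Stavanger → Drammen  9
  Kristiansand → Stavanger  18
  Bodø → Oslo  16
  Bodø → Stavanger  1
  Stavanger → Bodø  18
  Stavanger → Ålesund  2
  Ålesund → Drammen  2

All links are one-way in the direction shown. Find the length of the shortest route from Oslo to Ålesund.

6

Routes from Oslo to Ålesund:
Oslo-Drammen-Stavanger-Ålesund: 7 + 20 + 2 = 29
Oslo-Stavanger-Ålesund: 4 + 2 = 6
The minimum is 6.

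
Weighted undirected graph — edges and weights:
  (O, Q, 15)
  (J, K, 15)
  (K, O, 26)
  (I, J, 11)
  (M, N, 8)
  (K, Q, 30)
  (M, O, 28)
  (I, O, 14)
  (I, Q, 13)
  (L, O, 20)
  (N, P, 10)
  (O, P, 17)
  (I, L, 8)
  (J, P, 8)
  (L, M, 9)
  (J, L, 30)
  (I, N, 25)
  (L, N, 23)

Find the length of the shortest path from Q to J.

Some routes from Q to J:
Q-O-P-J: 15 + 17 + 8 = 40
Q-I-L-J: 13 + 8 + 30 = 51
Q-K-J: 30 + 15 = 45
Q-O-I-J: 15 + 14 + 11 = 40
Q-I-J: 13 + 11 = 24
The minimum is 24.

24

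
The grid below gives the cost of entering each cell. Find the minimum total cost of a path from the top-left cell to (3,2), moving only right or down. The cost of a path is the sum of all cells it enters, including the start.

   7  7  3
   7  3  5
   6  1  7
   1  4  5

27

Path r0c0 -> r0c1 -> r1c1 -> r2c1 -> r3c1 -> r3c2: 7 + 7 + 3 + 1 + 4 + 5 = 27.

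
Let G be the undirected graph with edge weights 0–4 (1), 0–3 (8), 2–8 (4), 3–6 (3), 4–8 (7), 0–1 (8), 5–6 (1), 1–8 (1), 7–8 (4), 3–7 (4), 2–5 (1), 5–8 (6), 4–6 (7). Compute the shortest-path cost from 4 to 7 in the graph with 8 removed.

13

Paths from 4 to 7 avoiding 8:
4 - 0 - 3 - 7: 1 + 8 + 4 = 13
4 - 6 - 3 - 7: 7 + 3 + 4 = 14
Best route has total 13.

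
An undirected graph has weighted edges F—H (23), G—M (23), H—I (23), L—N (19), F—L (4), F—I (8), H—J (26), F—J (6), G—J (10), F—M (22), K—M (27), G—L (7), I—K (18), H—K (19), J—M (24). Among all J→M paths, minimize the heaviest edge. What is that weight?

A few of the J→M routes:
J -> G -> M: max(10, 23) = 23
J -> G -> L -> F -> M: max(10, 7, 4, 22) = 22
J -> F -> M: max(6, 22) = 22
Best route has worst link 22.

22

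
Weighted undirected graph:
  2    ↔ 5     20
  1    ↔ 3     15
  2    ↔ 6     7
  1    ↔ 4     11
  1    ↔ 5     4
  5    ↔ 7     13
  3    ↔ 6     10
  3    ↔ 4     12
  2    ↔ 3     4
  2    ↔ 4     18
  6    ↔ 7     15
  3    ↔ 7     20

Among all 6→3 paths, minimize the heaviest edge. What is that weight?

Some routes from 6 to 3:
6-3: max(10) = 10
6-7-5-1-3: max(15, 13, 4, 15) = 15
6-2-3: max(7, 4) = 7
6-7-5-1-4-3: max(15, 13, 4, 11, 12) = 15
Smallest bottleneck: 7.

7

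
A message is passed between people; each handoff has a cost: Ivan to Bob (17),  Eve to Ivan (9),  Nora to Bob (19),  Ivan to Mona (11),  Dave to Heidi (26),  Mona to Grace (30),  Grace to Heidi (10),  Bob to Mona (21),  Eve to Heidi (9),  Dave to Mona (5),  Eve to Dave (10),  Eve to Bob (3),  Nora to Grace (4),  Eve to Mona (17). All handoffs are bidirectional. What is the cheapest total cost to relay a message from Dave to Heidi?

Checking several routes:
Dave -> Heidi: 26
Dave -> Eve -> Heidi: 10 + 9 = 19
Dave -> Mona -> Eve -> Heidi: 5 + 17 + 9 = 31
Dave -> Mona -> Ivan -> Eve -> Heidi: 5 + 11 + 9 + 9 = 34
Shortest: 19.

19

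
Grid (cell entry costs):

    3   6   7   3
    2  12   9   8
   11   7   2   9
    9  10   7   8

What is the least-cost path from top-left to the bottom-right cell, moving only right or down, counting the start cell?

40

Best path: [0,0] [1,0] [2,0] [2,1] [2,2] [3,2] [3,3]
Cost: 3 + 2 + 11 + 7 + 2 + 7 + 8 = 40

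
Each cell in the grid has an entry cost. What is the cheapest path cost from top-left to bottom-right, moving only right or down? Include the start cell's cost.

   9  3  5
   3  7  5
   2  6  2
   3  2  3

Take [0,0] [1,0] [2,0] [3,0] [3,1] [3,2] for a total of 9 + 3 + 2 + 3 + 2 + 3 = 22.

22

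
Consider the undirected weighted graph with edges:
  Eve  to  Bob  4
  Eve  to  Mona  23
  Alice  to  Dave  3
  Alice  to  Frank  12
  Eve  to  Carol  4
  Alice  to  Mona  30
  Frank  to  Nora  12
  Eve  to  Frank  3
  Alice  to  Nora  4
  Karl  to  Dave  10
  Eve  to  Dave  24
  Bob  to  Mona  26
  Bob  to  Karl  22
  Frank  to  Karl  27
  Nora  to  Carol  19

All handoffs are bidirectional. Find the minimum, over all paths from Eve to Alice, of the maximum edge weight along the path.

12

Checking several routes:
Eve→Carol→Nora→Alice: max(4, 19, 4) = 19
Eve→Frank→Nora→Alice: max(3, 12, 4) = 12
Eve→Bob→Karl→Dave→Alice: max(4, 22, 10, 3) = 22
Eve→Frank→Alice: max(3, 12) = 12
Eve→Carol→Nora→Frank→Alice: max(4, 19, 12, 12) = 19
Smallest bottleneck: 12.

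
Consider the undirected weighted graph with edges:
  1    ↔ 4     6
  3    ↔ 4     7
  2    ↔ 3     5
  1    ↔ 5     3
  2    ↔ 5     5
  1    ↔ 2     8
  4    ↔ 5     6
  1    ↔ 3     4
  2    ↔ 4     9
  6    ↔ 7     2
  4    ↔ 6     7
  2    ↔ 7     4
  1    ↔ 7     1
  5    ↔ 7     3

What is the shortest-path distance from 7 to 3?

Some routes from 7 to 3:
7 -> 1 -> 3: 1 + 4 = 5
7 -> 2 -> 3: 4 + 5 = 9
7 -> 5 -> 2 -> 3: 3 + 5 + 5 = 13
7 -> 1 -> 5 -> 2 -> 3: 1 + 3 + 5 + 5 = 14
7 -> 1 -> 2 -> 3: 1 + 8 + 5 = 14
7 -> 5 -> 1 -> 3: 3 + 3 + 4 = 10
The minimum is 5.

5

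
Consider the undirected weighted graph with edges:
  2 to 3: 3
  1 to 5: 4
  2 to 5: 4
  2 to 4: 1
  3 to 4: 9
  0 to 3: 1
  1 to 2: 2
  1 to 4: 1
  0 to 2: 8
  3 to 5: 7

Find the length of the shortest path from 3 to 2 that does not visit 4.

Some routes from 3 to 2 avoiding 4:
3-2: 3
3-5-2: 7 + 4 = 11
3-0-2: 1 + 8 = 9
Shortest: 3.

3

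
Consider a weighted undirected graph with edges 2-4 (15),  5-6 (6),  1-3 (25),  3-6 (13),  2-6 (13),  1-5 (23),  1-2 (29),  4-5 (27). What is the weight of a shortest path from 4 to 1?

44

Some routes from 4 to 1:
4 -> 5 -> 1: 27 + 23 = 50
4 -> 2 -> 6 -> 5 -> 1: 15 + 13 + 6 + 23 = 57
4 -> 2 -> 1: 15 + 29 = 44
4 -> 2 -> 6 -> 3 -> 1: 15 + 13 + 13 + 25 = 66
Best route has total 44.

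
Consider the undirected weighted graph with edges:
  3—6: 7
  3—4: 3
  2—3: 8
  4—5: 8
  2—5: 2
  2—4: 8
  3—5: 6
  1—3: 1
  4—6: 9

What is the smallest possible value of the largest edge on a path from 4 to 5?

6

A few of the 4→5 routes:
4 - 2 - 5: max(8, 2) = 8
4 - 3 - 2 - 5: max(3, 8, 2) = 8
4 - 2 - 3 - 5: max(8, 8, 6) = 8
4 - 3 - 5: max(3, 6) = 6
Smallest bottleneck: 6.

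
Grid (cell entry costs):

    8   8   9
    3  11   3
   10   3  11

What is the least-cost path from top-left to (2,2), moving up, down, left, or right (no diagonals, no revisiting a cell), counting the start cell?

Path (0,0) (1,0) (2,0) (2,1) (2,2): 8 + 3 + 10 + 3 + 11 = 35.

35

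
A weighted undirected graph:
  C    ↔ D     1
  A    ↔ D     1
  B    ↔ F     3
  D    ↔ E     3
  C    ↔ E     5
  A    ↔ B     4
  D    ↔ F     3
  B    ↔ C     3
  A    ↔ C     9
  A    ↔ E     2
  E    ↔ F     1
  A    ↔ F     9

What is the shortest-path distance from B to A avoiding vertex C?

4

Paths from B to A avoiding C:
B - A: 4
B - F - D - E - A: 3 + 3 + 3 + 2 = 11
B - F - A: 3 + 9 = 12
B - F - D - A: 3 + 3 + 1 = 7
B - F - E - A: 3 + 1 + 2 = 6
B - F - E - D - A: 3 + 1 + 3 + 1 = 8
Best route has total 4.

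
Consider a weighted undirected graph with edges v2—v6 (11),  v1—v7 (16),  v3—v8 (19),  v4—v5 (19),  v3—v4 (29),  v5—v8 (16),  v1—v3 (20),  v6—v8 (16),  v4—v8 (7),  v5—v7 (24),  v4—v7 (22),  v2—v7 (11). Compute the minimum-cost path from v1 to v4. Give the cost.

38

Some routes from v1 to v4:
v1 → v3 → v8 → v4: 20 + 19 + 7 = 46
v1 → v7 → v4: 16 + 22 = 38
v1 → v3 → v4: 20 + 29 = 49
Shortest: 38.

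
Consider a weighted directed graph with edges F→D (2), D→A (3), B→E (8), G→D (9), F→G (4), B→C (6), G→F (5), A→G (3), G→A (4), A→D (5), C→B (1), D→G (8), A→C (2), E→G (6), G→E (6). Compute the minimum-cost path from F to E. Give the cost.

A few of the F→E routes:
F → D → A → G → E: 2 + 3 + 3 + 6 = 14
F → G → A → C → B → E: 4 + 4 + 2 + 1 + 8 = 19
F → D → A → C → B → E: 2 + 3 + 2 + 1 + 8 = 16
F → D → G → E: 2 + 8 + 6 = 16
F → G → E: 4 + 6 = 10
The minimum is 10.

10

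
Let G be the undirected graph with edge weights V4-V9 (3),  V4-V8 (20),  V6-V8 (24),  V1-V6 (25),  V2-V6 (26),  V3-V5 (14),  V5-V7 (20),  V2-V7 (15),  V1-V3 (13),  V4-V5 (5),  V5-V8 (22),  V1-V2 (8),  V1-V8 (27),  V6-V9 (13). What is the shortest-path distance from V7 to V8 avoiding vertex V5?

50

Comparing a few candidate routes:
V7 -> V2 -> V1 -> V6 -> V8: 15 + 8 + 25 + 24 = 72
V7 -> V2 -> V1 -> V8: 15 + 8 + 27 = 50
V7 -> V2 -> V6 -> V9 -> V4 -> V8: 15 + 26 + 13 + 3 + 20 = 77
V7 -> V2 -> V6 -> V8: 15 + 26 + 24 = 65
V7 -> V2 -> V1 -> V6 -> V9 -> V4 -> V8: 15 + 8 + 25 + 13 + 3 + 20 = 84
Shortest: 50.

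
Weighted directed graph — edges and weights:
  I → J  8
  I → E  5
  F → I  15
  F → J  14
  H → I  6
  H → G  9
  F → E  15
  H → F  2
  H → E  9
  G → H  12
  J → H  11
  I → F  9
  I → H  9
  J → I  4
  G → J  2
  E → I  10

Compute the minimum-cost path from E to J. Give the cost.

18

Candidate routes:
E - I - H - F - J: 10 + 9 + 2 + 14 = 35
E - I - F - J: 10 + 9 + 14 = 33
E - I - J: 10 + 8 = 18
E - I - H - G - J: 10 + 9 + 9 + 2 = 30
Best route has total 18.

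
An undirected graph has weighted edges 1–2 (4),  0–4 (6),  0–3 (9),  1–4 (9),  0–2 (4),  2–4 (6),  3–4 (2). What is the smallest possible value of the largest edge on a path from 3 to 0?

6

Paths from 3 to 0:
3→4→0: max(2, 6) = 6
3→4→2→0: max(2, 6, 4) = 6
3→4→1→2→0: max(2, 9, 4, 4) = 9
3→0: max(9) = 9
Smallest bottleneck: 6.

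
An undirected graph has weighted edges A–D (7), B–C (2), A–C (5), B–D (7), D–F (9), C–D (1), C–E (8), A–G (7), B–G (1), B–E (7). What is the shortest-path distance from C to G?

3

Some routes from C to G:
C → A → D → B → G: 5 + 7 + 7 + 1 = 20
C → D → A → G: 1 + 7 + 7 = 15
C → A → G: 5 + 7 = 12
C → B → G: 2 + 1 = 3
C → E → B → G: 8 + 7 + 1 = 16
C → D → B → G: 1 + 7 + 1 = 9
Best route has total 3.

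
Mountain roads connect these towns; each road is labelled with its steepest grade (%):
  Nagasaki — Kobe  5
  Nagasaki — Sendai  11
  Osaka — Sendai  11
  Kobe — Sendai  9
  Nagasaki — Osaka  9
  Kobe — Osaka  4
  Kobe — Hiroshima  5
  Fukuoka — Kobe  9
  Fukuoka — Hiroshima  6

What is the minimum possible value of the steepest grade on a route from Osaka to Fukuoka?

6

A few of the Osaka→Fukuoka routes:
Osaka→Nagasaki→Kobe→Hiroshima→Fukuoka: max(9, 5, 5, 6) = 9
Osaka→Kobe→Hiroshima→Fukuoka: max(4, 5, 6) = 6
Osaka→Nagasaki→Kobe→Fukuoka: max(9, 5, 9) = 9
Osaka→Kobe→Fukuoka: max(4, 9) = 9
Osaka→Nagasaki→Sendai→Kobe→Hiroshima→Fukuoka: max(9, 11, 9, 5, 6) = 11
The minimum achievable maximum is 6%.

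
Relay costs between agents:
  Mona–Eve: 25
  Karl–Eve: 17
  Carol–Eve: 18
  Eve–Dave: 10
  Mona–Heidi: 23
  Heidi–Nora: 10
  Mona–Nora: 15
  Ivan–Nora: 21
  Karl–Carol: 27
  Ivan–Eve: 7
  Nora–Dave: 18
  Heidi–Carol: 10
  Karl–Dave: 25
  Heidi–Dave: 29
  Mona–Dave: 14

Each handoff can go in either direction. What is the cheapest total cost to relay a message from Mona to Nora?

A few of the Mona→Nora routes:
Mona → Dave → Eve → Ivan → Nora: 14 + 10 + 7 + 21 = 52
Mona → Dave → Nora: 14 + 18 = 32
Mona → Heidi → Nora: 23 + 10 = 33
Mona → Nora: 15
Best route has total 15.

15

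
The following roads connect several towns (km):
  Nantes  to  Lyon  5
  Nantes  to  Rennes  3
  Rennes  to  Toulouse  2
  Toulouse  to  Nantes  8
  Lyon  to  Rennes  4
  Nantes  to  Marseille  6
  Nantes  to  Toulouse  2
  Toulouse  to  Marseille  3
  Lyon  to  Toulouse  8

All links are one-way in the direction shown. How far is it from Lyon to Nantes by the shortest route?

14

Routes from Lyon to Nantes:
Lyon -> Toulouse -> Nantes: 8 + 8 = 16
Lyon -> Rennes -> Toulouse -> Nantes: 4 + 2 + 8 = 14
Best route has total 14 km.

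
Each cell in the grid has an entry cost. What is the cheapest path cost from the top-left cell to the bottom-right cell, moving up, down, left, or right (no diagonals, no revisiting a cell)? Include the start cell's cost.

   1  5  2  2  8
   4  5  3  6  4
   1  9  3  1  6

21

Cheapest: (0,0)→(0,1)→(0,2)→(1,2)→(2,2)→(2,3)→(2,4)
  1 + 5 + 2 + 3 + 3 + 1 + 6 = 21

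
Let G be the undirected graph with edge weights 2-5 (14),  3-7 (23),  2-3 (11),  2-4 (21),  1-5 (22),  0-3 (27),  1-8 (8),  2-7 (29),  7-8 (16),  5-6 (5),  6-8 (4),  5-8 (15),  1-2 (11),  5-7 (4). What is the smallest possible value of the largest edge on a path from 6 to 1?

A few of the 6→1 routes:
6 → 5 → 2 → 1: max(5, 14, 11) = 14
6 → 5 → 7 → 8 → 1: max(5, 4, 16, 8) = 16
6 → 8 → 1: max(4, 8) = 8
6 → 8 → 7 → 5 → 2 → 1: max(4, 16, 4, 14, 11) = 16
6 → 8 → 5 → 2 → 1: max(4, 15, 14, 11) = 15
6 → 5 → 8 → 1: max(5, 15, 8) = 15
The minimum achievable maximum is 8.

8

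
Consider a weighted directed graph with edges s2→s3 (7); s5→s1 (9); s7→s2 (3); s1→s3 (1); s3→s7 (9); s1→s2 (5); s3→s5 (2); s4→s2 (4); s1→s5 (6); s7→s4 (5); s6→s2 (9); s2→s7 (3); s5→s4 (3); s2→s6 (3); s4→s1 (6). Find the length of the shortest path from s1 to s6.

8

A few of the s1→s6 routes:
s1 -> s2 -> s6: 5 + 3 = 8
s1 -> s3 -> s5 -> s4 -> s2 -> s6: 1 + 2 + 3 + 4 + 3 = 13
s1 -> s3 -> s7 -> s2 -> s6: 1 + 9 + 3 + 3 = 16
Shortest: 8.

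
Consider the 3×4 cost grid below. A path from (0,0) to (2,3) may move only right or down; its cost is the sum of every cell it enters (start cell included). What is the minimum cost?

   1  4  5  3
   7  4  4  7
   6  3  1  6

One optimal route is (0,0) (0,1) (1,1) (2,1) (2,2) (2,3).
Its cost is 1 + 4 + 4 + 3 + 1 + 6 = 19.
For comparison, the top-then-right route costs 26.

19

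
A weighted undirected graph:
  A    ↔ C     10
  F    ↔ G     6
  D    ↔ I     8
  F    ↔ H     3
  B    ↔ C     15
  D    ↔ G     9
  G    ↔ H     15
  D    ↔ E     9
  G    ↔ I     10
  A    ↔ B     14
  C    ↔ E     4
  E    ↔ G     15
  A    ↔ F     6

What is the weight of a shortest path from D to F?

Comparing a few candidate routes:
D - I - G - F: 8 + 10 + 6 = 24
D - E - G - F: 9 + 15 + 6 = 30
D - G - F: 9 + 6 = 15
D - I - G - H - F: 8 + 10 + 15 + 3 = 36
D - G - H - F: 9 + 15 + 3 = 27
D - E - C - A - F: 9 + 4 + 10 + 6 = 29
The minimum is 15.

15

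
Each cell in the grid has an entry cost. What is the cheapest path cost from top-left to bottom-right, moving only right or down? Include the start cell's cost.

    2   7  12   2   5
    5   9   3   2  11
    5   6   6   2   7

30

Best path: r0c0→r1c0→r1c1→r1c2→r1c3→r2c3→r2c4
Cost: 2 + 5 + 9 + 3 + 2 + 2 + 7 = 30
(Top row then right column would cost 46.)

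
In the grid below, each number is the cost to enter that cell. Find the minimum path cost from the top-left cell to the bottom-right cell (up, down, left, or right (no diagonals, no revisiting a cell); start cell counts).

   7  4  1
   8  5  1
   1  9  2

15

Path (0,0) → (0,1) → (0,2) → (1,2) → (2,2): 7 + 4 + 1 + 1 + 2 = 15.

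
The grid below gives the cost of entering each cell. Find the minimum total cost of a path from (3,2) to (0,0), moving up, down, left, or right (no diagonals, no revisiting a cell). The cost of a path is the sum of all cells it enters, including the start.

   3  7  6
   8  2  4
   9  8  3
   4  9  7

26

Path r3c2 r2c2 r1c2 r1c1 r0c1 r0c0: 7 + 3 + 4 + 2 + 7 + 3 = 26.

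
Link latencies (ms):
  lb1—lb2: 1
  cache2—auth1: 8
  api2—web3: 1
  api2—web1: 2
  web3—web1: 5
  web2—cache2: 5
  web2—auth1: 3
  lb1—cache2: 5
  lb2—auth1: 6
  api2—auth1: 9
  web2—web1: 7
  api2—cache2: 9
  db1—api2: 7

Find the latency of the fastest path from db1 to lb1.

21

Comparing a few candidate routes:
db1 -> api2 -> cache2 -> lb1: 7 + 9 + 5 = 21
db1 -> api2 -> auth1 -> lb2 -> lb1: 7 + 9 + 6 + 1 = 23
db1 -> api2 -> web1 -> web2 -> cache2 -> lb1: 7 + 2 + 7 + 5 + 5 = 26
db1 -> api2 -> auth1 -> web2 -> cache2 -> lb1: 7 + 9 + 3 + 5 + 5 = 29
db1 -> api2 -> web1 -> web2 -> auth1 -> lb2 -> lb1: 7 + 2 + 7 + 3 + 6 + 1 = 26
The minimum is 21 ms.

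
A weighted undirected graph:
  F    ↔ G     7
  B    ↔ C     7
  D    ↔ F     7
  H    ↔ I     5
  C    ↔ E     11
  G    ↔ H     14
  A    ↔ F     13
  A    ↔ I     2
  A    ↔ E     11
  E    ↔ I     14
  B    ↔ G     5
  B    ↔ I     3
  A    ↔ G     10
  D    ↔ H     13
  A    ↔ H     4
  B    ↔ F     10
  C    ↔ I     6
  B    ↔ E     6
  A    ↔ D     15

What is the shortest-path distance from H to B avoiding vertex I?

Checking several routes:
H-G-B: 14 + 5 = 19
H-A-E-B: 4 + 11 + 6 = 21
H-A-F-G-B: 4 + 13 + 7 + 5 = 29
H-A-G-B: 4 + 10 + 5 = 19
H-A-F-B: 4 + 13 + 10 = 27
The minimum is 19.

19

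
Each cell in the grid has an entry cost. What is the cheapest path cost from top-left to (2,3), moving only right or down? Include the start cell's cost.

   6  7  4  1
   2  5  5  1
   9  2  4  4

23

Cheapest: (0,0) -> (0,1) -> (0,2) -> (0,3) -> (1,3) -> (2,3)
  6 + 7 + 4 + 1 + 1 + 4 = 23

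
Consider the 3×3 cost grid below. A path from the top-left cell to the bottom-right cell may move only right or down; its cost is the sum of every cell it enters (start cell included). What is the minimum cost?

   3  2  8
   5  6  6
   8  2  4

17

Best path: [0,0] [0,1] [1,1] [2,1] [2,2]
Cost: 3 + 2 + 6 + 2 + 4 = 17
(Top row then right column would cost 23.)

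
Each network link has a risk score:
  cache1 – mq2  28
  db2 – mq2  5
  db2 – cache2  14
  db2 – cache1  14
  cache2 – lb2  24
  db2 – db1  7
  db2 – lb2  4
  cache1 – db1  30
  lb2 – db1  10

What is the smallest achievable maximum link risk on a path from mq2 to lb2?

Some routes from mq2 to lb2:
mq2 - cache1 - db2 - db1 - lb2: max(28, 14, 7, 10) = 28
mq2 - db2 - cache2 - lb2: max(5, 14, 24) = 24
mq2 - db2 - lb2: max(5, 4) = 5
mq2 - db2 - db1 - lb2: max(5, 7, 10) = 10
The minimum achievable maximum is 5.

5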